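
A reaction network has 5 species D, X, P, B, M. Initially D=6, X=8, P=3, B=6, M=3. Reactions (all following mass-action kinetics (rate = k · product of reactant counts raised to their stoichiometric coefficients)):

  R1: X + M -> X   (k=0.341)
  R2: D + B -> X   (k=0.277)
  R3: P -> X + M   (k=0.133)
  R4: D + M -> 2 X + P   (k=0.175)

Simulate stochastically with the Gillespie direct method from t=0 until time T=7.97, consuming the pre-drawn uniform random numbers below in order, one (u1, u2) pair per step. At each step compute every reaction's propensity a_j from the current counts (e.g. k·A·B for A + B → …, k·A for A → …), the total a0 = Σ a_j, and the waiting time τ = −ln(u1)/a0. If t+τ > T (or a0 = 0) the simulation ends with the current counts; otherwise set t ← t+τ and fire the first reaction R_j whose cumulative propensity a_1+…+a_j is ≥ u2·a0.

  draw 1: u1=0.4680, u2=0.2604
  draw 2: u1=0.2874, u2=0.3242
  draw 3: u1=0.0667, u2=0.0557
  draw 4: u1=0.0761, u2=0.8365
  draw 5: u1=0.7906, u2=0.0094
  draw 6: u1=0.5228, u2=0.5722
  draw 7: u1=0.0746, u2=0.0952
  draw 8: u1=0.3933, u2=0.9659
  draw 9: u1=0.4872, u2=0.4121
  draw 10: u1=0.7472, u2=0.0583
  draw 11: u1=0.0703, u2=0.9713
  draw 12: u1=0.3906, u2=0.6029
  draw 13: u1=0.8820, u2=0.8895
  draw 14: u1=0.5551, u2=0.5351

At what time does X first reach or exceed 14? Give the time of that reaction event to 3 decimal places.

t=0.000: D=6 X=8 P=3 B=6 M=3
Draw 1: a1=8.184, a2=9.972, a3=0.399, a4=3.150, a0=21.705; τ=−ln(0.4680)/21.705=0.035 → t=0.035; u2·a0=0.2604·21.705=5.652 ≤ a1=8.184 → R1 fires; D=6 X=8 P=3 B=6 M=2
Draw 2: a1=5.456, a2=9.972, a3=0.399, a4=2.100, a0=17.927; τ=−ln(0.2874)/17.927=0.070 → t=0.105; u2·a0=0.3242·17.927=5.812; a1=5.456 < 5.812 ≤ a1+a2=15.428 → R2 fires; D=5 X=9 P=3 B=5 M=2
Draw 3: a1=6.138, a2=6.925, a3=0.399, a4=1.750, a0=15.212; τ=−ln(0.0667)/15.212=0.178 → t=0.283; u2·a0=0.0557·15.212=0.847 ≤ a1=6.138 → R1 fires; D=5 X=9 P=3 B=5 M=1
Draw 4: a1=3.069, a2=6.925, a3=0.399, a4=0.875, a0=11.268; τ=−ln(0.0761)/11.268=0.229 → t=0.511; u2·a0=0.8365·11.268=9.426; a1=3.069 < 9.426 ≤ a1+a2=9.994 → R2 fires; D=4 X=10 P=3 B=4 M=1
Draw 5: a1=3.410, a2=4.432, a3=0.399, a4=0.700, a0=8.941; τ=−ln(0.7906)/8.941=0.026 → t=0.537; u2·a0=0.0094·8.941=0.084 ≤ a1=3.410 → R1 fires; D=4 X=10 P=3 B=4 M=0
Draw 6: a1=0.000, a2=4.432, a3=0.399, a4=0.000, a0=4.831; τ=−ln(0.5228)/4.831=0.134 → t=0.672; u2·a0=0.5722·4.831=2.764; a1=0.000 < 2.764 ≤ a1+a2=4.432 → R2 fires; D=3 X=11 P=3 B=3 M=0
Draw 7: a1=0.000, a2=2.493, a3=0.399, a4=0.000, a0=2.892; τ=−ln(0.0746)/2.892=0.898 → t=1.569; u2·a0=0.0952·2.892=0.275; a1=0.000 < 0.275 ≤ a1+a2=2.493 → R2 fires; D=2 X=12 P=3 B=2 M=0
Draw 8: a1=0.000, a2=1.108, a3=0.399, a4=0.000, a0=1.507; τ=−ln(0.3933)/1.507=0.619 → t=2.188; u2·a0=0.9659·1.507=1.456; a1+a2=1.108 < 1.456 ≤ a1+…+a3=1.507 → R3 fires; D=2 X=13 P=2 B=2 M=1
Draw 9: a1=4.433, a2=1.108, a3=0.266, a4=0.350, a0=6.157; τ=−ln(0.4872)/6.157=0.117 → t=2.305; u2·a0=0.4121·6.157=2.537 ≤ a1=4.433 → R1 fires; D=2 X=13 P=2 B=2 M=0
Draw 10: a1=0.000, a2=1.108, a3=0.266, a4=0.000, a0=1.374; τ=−ln(0.7472)/1.374=0.212 → t=2.517; u2·a0=0.0583·1.374=0.080; a1=0.000 < 0.080 ≤ a1+a2=1.108 → R2 fires; D=1 X=14 P=2 B=1 M=0
Draw 11: a1=0.000, a2=0.277, a3=0.266, a4=0.000, a0=0.543; τ=−ln(0.0703)/0.543=4.889 → t=7.407; u2·a0=0.9713·0.543=0.527; a1+a2=0.277 < 0.527 ≤ a1+…+a3=0.543 → R3 fires; D=1 X=15 P=1 B=1 M=1
Draw 12: a1=5.115, a2=0.277, a3=0.133, a4=0.175, a0=5.700; τ=−ln(0.3906)/5.700=0.165 → t=7.572; u2·a0=0.6029·5.700=3.437 ≤ a1=5.115 → R1 fires; D=1 X=15 P=1 B=1 M=0
Draw 13: a1=0.000, a2=0.277, a3=0.133, a4=0.000, a0=0.410; τ=−ln(0.8820)/0.410=0.306 → t=7.878; u2·a0=0.8895·0.410=0.365; a1+a2=0.277 < 0.365 ≤ a1+…+a3=0.410 → R3 fires; D=1 X=16 P=0 B=1 M=1
Draw 14: a1=5.456, a2=0.277, a3=0.000, a4=0.175, a0=5.908; τ=−ln(0.5551)/5.908=0.100 → t=7.978 > T=7.97: stop.
X first becomes ≥ 14 when it reaches 14 at the event at t=2.517.

Threshold first reached at t = 2.517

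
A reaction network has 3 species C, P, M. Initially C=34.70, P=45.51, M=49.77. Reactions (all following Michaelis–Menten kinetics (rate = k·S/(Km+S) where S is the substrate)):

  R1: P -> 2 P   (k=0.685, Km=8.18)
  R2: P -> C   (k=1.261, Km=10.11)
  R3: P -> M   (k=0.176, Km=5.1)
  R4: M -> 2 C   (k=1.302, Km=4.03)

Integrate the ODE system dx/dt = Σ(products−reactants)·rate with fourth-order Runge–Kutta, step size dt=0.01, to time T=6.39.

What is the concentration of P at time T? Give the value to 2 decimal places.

RK4 with dt=0.01: 639 steps to T=6.39. Trajectory (selected grid times):
t=0.00: C=34.70 P=45.51 M=49.77
t=0.71: C=37.14 P=45.08 M=49.03
t=1.42: C=39.58 P=44.65 M=48.29
t=2.13: C=42.01 P=44.22 M=47.55
t=2.84: C=44.45 P=43.79 M=46.81
t=3.55: C=46.87 P=43.36 M=46.07
t=4.26: C=49.30 P=42.93 M=45.33
t=4.97: C=51.72 P=42.50 M=44.59
t=5.68: C=54.14 P=42.07 M=43.86
t=6.39: C=56.55 P=41.65 M=43.12
Read off P at T=6.39: 41.65

P at T = 41.65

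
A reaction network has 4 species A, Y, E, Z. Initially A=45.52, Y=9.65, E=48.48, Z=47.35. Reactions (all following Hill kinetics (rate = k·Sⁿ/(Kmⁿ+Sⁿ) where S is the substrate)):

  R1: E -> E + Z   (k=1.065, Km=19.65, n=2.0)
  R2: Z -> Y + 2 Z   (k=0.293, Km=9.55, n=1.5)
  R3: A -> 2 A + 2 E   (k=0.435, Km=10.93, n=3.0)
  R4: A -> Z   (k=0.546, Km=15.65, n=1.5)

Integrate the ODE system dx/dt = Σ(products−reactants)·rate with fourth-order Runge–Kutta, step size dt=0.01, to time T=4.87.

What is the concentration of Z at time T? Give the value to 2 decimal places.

Z at T = 55.39

RK4 with dt=0.01: 487 steps to T=4.87. Trajectory (selected grid times):
t=0.00: A=45.52 Y=9.65 E=48.48 Z=47.35
t=0.54: A=45.51 Y=9.80 E=48.94 Z=48.24
t=1.08: A=45.49 Y=9.94 E=49.41 Z=49.12
t=1.62: A=45.48 Y=10.09 E=49.87 Z=50.01
t=2.16: A=45.47 Y=10.23 E=50.33 Z=50.90
t=2.71: A=45.45 Y=10.38 E=50.81 Z=51.81
t=3.25: A=45.44 Y=10.53 E=51.27 Z=52.70
t=3.79: A=45.42 Y=10.68 E=51.73 Z=53.60
t=4.33: A=45.41 Y=10.82 E=52.20 Z=54.49
t=4.87: A=45.40 Y=10.97 E=52.66 Z=55.39
Read off Z at T=4.87: 55.39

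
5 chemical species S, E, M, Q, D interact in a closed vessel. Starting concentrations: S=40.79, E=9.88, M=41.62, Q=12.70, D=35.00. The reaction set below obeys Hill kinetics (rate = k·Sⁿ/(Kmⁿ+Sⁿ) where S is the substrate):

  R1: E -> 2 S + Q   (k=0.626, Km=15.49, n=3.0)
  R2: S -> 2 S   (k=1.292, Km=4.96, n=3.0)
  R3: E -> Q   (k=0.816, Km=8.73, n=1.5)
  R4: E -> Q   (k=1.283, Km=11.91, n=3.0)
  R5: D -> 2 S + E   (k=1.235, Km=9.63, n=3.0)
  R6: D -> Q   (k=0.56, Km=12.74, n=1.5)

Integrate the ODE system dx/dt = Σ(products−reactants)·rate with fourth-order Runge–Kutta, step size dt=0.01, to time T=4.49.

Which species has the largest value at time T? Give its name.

Dominant species at T: S

RK4 with dt=0.01: 449 steps to T=4.49. Trajectory (selected grid times):
t=0.00: S=40.79 E=9.88 M=41.62 Q=12.70 D=35.00
t=0.50: S=42.77 E=9.96 M=41.62 Q=13.45 D=34.17
t=1.00: S=44.76 E=10.03 M=41.62 Q=14.21 D=33.34
t=1.50: S=46.74 E=10.10 M=41.62 Q=14.97 D=32.51
t=2.00: S=48.73 E=10.16 M=41.62 Q=15.73 D=31.68
t=2.49: S=50.67 E=10.22 M=41.62 Q=16.48 D=30.88
t=2.99: S=52.66 E=10.27 M=41.62 Q=17.25 D=30.06
t=3.49: S=54.64 E=10.31 M=41.62 Q=18.02 D=29.24
t=3.99: S=56.62 E=10.36 M=41.62 Q=18.79 D=28.43
t=4.49: S=58.59 E=10.39 M=41.62 Q=19.57 D=27.62
At T=4.49: S=58.59 E=10.39 M=41.62 Q=19.57 D=27.62; the largest is S.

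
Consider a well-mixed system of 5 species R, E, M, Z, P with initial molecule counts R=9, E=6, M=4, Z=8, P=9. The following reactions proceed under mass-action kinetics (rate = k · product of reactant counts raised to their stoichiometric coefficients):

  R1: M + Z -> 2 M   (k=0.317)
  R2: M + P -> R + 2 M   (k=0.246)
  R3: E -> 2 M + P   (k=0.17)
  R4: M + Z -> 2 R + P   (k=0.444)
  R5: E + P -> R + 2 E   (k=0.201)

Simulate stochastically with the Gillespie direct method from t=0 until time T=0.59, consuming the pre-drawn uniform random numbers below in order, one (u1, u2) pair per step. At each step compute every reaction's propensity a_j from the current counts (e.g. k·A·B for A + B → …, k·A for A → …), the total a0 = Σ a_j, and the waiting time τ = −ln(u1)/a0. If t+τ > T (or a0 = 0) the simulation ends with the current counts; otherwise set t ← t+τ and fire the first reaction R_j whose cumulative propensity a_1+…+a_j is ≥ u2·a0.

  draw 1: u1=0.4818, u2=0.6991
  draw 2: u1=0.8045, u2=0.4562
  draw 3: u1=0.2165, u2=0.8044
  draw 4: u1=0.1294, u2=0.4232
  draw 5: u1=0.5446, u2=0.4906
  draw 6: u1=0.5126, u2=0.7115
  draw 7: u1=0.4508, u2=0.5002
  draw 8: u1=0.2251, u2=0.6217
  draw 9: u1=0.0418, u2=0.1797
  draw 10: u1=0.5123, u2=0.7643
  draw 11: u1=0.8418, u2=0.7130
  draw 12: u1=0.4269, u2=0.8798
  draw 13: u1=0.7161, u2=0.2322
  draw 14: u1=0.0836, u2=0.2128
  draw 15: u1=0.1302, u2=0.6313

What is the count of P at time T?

t=0.000: R=9 E=6 M=4 Z=8 P=9
Draw 1: a1=10.144, a2=8.856, a3=1.020, a4=14.208, a5=10.854, a0=45.082; τ=−ln(0.4818)/45.082=0.016 → t=0.016; u2·a0=0.6991·45.082=31.517; a1+…+a3=20.020 < 31.517 ≤ a1+…+a4=34.228 → R4 fires; R=11 E=6 M=3 Z=7 P=10
Draw 2: a1=6.657, a2=7.380, a3=1.020, a4=9.324, a5=12.060, a0=36.441; τ=−ln(0.8045)/36.441=0.006 → t=0.022; u2·a0=0.4562·36.441=16.624; a1+…+a3=15.057 < 16.624 ≤ a1+…+a4=24.381 → R4 fires; R=13 E=6 M=2 Z=6 P=11
Draw 3: a1=3.804, a2=5.412, a3=1.020, a4=5.328, a5=13.266, a0=28.830; τ=−ln(0.2165)/28.830=0.053 → t=0.075; u2·a0=0.8044·28.830=23.191; a1+…+a4=15.564 < 23.191 ≤ a1+…+a5=28.830 → R5 fires; R=14 E=7 M=2 Z=6 P=10
Draw 4: a1=3.804, a2=4.920, a3=1.190, a4=5.328, a5=14.070, a0=29.312; τ=−ln(0.1294)/29.312=0.070 → t=0.145; u2·a0=0.4232·29.312=12.405; a1+…+a3=9.914 < 12.405 ≤ a1+…+a4=15.242 → R4 fires; R=16 E=7 M=1 Z=5 P=11
Draw 5: a1=1.585, a2=2.706, a3=1.190, a4=2.220, a5=15.477, a0=23.178; τ=−ln(0.5446)/23.178=0.026 → t=0.171; u2·a0=0.4906·23.178=11.371; a1+…+a4=7.701 < 11.371 ≤ a1+…+a5=23.178 → R5 fires; R=17 E=8 M=1 Z=5 P=10
Draw 6: a1=1.585, a2=2.460, a3=1.360, a4=2.220, a5=16.080, a0=23.705; τ=−ln(0.5126)/23.705=0.028 → t=0.199; u2·a0=0.7115·23.705=16.866; a1+…+a4=7.625 < 16.866 ≤ a1+…+a5=23.705 → R5 fires; R=18 E=9 M=1 Z=5 P=9
Draw 7: a1=1.585, a2=2.214, a3=1.530, a4=2.220, a5=16.281, a0=23.830; τ=−ln(0.4508)/23.830=0.033 → t=0.233; u2·a0=0.5002·23.830=11.920; a1+…+a4=7.549 < 11.920 ≤ a1+…+a5=23.830 → R5 fires; R=19 E=10 M=1 Z=5 P=8
Draw 8: a1=1.585, a2=1.968, a3=1.700, a4=2.220, a5=16.080, a0=23.553; τ=−ln(0.2251)/23.553=0.063 → t=0.296; u2·a0=0.6217·23.553=14.643; a1+…+a4=7.473 < 14.643 ≤ a1+…+a5=23.553 → R5 fires; R=20 E=11 M=1 Z=5 P=7
Draw 9: a1=1.585, a2=1.722, a3=1.870, a4=2.220, a5=15.477, a0=22.874; τ=−ln(0.0418)/22.874=0.139 → t=0.435; u2·a0=0.1797·22.874=4.110; a1+a2=3.307 < 4.110 ≤ a1+…+a3=5.177 → R3 fires; R=20 E=10 M=3 Z=5 P=8
Draw 10: a1=4.755, a2=5.904, a3=1.700, a4=6.660, a5=16.080, a0=35.099; τ=−ln(0.5123)/35.099=0.019 → t=0.454; u2·a0=0.7643·35.099=26.826; a1+…+a4=19.019 < 26.826 ≤ a1+…+a5=35.099 → R5 fires; R=21 E=11 M=3 Z=5 P=7
Draw 11: a1=4.755, a2=5.166, a3=1.870, a4=6.660, a5=15.477, a0=33.928; τ=−ln(0.8418)/33.928=0.005 → t=0.459; u2·a0=0.7130·33.928=24.191; a1+…+a4=18.451 < 24.191 ≤ a1+…+a5=33.928 → R5 fires; R=22 E=12 M=3 Z=5 P=6
Draw 12: a1=4.755, a2=4.428, a3=2.040, a4=6.660, a5=14.472, a0=32.355; τ=−ln(0.4269)/32.355=0.026 → t=0.485; u2·a0=0.8798·32.355=28.466; a1+…+a4=17.883 < 28.466 ≤ a1+…+a5=32.355 → R5 fires; R=23 E=13 M=3 Z=5 P=5
Draw 13: a1=4.755, a2=3.690, a3=2.210, a4=6.660, a5=13.065, a0=30.380; τ=−ln(0.7161)/30.380=0.011 → t=0.496; u2·a0=0.2322·30.380=7.054; a1=4.755 < 7.054 ≤ a1+a2=8.445 → R2 fires; R=24 E=13 M=4 Z=5 P=4
Draw 14: a1=6.340, a2=3.936, a3=2.210, a4=8.880, a5=10.452, a0=31.818; τ=−ln(0.0836)/31.818=0.078 → t=0.574; u2·a0=0.2128·31.818=6.771; a1=6.340 < 6.771 ≤ a1+a2=10.276 → R2 fires; R=25 E=13 M=5 Z=5 P=3
Draw 15: a1=7.925, a2=3.690, a3=2.210, a4=11.100, a5=7.839, a0=32.764; τ=−ln(0.1302)/32.764=0.062 → t=0.637 > T=0.59: stop.
Read off P at T=0.59: 3

P at T = 3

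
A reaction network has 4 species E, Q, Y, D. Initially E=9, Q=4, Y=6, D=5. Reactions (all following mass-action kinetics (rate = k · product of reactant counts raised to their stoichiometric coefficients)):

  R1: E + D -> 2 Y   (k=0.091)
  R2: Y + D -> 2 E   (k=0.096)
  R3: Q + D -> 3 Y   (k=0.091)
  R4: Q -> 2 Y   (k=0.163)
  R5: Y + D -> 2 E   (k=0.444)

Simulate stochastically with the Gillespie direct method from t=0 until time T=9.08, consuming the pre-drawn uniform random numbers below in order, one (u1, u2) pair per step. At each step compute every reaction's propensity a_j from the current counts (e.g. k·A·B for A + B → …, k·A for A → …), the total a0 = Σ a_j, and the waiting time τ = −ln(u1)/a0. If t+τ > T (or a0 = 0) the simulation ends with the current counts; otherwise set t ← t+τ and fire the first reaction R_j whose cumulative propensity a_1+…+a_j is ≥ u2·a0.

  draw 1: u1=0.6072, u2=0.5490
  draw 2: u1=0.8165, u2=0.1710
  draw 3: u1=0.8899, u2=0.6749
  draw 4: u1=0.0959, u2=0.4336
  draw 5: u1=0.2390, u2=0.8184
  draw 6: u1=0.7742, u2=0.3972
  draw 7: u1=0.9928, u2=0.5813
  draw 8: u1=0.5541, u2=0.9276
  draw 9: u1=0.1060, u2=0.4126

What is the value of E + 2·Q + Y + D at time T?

Check how each reaction changes W = E + 2·Q + Y + D (weight of products minus weight of reactants):
R1: E + D -> 2 Y: (1·2) − (1·1 + 1·1) = 2 − 2 = 0
R2: Y + D -> 2 E: (1·2) − (1·1 + 1·1) = 2 − 2 = 0
R3: Q + D -> 3 Y: (1·3) − (2·1 + 1·1) = 3 − 3 = 0
R4: Q -> 2 Y: (1·2) − (2·1) = 2 − 2 = 0
R5: Y + D -> 2 E: (1·2) − (1·1 + 1·1) = 2 − 2 = 0
Every reaction leaves W unchanged, so W is conserved and no simulation is needed: W(T) = W(0) = 9 + 2·4 + 6 + 5 = 28

Value at T = 28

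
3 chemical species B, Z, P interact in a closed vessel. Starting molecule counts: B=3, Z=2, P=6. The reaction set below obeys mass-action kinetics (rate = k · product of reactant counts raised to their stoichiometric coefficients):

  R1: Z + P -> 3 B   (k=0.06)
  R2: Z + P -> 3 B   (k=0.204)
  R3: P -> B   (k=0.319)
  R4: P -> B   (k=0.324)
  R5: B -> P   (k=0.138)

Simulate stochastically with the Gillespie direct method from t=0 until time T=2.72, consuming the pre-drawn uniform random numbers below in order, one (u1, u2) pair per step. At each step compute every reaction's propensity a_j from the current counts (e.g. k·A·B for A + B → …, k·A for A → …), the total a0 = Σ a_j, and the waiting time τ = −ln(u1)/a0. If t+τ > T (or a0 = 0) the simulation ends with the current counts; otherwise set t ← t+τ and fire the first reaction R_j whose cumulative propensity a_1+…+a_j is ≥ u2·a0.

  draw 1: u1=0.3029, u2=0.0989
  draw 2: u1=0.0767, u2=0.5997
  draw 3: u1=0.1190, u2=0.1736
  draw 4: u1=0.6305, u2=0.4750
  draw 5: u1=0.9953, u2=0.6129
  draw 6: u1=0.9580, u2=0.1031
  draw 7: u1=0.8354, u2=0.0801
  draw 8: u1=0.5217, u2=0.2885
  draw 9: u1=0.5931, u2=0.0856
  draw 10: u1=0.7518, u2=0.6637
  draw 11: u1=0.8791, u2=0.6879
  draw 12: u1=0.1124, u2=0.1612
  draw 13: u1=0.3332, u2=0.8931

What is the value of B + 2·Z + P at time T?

Value at T = 13

Check how each reaction changes W = B + 2·Z + P (weight of products minus weight of reactants):
R1: Z + P -> 3 B: (1·3) − (2·1 + 1·1) = 3 − 3 = 0
R2: Z + P -> 3 B: (1·3) − (2·1 + 1·1) = 3 − 3 = 0
R3: P -> B: (1·1) − (1·1) = 1 − 1 = 0
R4: P -> B: (1·1) − (1·1) = 1 − 1 = 0
R5: B -> P: (1·1) − (1·1) = 1 − 1 = 0
Every reaction leaves W unchanged, so W is conserved and no simulation is needed: W(T) = W(0) = 3 + 2·2 + 6 = 13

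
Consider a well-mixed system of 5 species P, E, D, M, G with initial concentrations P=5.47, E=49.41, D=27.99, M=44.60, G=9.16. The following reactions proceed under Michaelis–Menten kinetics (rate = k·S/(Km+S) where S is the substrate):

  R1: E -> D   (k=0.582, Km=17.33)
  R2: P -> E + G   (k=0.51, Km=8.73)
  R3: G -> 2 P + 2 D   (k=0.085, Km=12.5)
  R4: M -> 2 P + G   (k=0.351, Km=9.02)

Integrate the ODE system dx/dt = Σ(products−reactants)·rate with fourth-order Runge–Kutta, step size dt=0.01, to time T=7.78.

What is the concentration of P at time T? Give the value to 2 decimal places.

RK4 with dt=0.01: 778 steps to T=7.78. Trajectory (selected grid times):
t=0.00: P=5.47 E=49.41 D=27.99 M=44.60 G=9.16
t=0.86: P=5.86 E=49.21 D=28.42 M=44.35 G=9.55
t=1.73: P=6.25 E=49.02 D=28.86 M=44.10 G=9.96
t=2.59: P=6.63 E=48.84 D=29.30 M=43.84 G=10.36
t=3.46: P=7.01 E=48.66 D=29.74 M=43.59 G=10.77
t=4.32: P=7.38 E=48.49 D=30.18 M=43.34 G=11.19
t=5.19: P=7.75 E=48.32 D=30.62 M=43.09 G=11.61
t=6.05: P=8.11 E=48.16 D=31.06 M=42.84 G=12.03
t=6.92: P=8.47 E=48.00 D=31.50 M=42.59 G=12.46
t=7.78: P=8.83 E=47.86 D=31.95 M=42.34 G=12.90
Read off P at T=7.78: 8.83

P at T = 8.83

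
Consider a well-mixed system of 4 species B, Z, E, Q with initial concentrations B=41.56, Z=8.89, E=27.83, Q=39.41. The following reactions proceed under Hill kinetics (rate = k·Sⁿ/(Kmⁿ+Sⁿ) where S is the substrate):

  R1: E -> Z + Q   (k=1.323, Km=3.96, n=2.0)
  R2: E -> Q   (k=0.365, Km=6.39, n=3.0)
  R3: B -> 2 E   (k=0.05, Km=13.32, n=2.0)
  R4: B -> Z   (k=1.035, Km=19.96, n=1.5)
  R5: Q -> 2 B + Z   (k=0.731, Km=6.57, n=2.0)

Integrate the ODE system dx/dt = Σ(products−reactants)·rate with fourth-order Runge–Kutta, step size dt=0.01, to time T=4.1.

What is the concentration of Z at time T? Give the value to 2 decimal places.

Z at T = 20.32

RK4 with dt=0.01: 410 steps to T=4.1. Trajectory (selected grid times):
t=0.00: B=41.56 Z=8.89 E=27.83 Q=39.41
t=0.46: B=41.84 Z=10.17 E=27.11 Q=39.84
t=0.91: B=42.11 Z=11.42 E=26.41 Q=40.27
t=1.37: B=42.38 Z=12.71 E=25.69 Q=40.70
t=1.82: B=42.65 Z=13.96 E=24.99 Q=41.12
t=2.28: B=42.92 Z=15.24 E=24.27 Q=41.55
t=2.73: B=43.19 Z=16.50 E=23.57 Q=41.97
t=3.19: B=43.46 Z=17.78 E=22.86 Q=42.40
t=3.64: B=43.73 Z=19.03 E=22.16 Q=42.82
t=4.10: B=44.00 Z=20.32 E=21.45 Q=43.24
Read off Z at T=4.1: 20.32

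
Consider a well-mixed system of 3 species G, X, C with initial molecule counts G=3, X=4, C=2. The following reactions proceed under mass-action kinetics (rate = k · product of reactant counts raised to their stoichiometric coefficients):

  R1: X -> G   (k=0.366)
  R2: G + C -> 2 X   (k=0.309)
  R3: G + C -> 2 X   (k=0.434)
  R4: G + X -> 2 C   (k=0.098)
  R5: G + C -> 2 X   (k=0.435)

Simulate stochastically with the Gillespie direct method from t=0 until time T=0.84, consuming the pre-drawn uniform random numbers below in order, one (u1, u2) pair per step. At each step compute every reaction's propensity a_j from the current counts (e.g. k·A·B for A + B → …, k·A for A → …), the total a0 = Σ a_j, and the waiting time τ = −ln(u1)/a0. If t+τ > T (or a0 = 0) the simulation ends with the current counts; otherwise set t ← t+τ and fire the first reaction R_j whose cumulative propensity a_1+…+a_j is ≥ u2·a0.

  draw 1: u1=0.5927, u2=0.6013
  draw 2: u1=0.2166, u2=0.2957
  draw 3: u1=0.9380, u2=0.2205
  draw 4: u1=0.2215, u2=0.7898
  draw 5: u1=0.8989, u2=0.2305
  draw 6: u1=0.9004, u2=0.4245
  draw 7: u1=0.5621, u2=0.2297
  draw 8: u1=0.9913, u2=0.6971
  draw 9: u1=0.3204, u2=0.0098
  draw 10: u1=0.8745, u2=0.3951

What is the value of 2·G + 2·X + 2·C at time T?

Check how each reaction changes W = 2·G + 2·X + 2·C (weight of products minus weight of reactants):
R1: X -> G: (2·1) − (2·1) = 2 − 2 = 0
R2: G + C -> 2 X: (2·2) − (2·1 + 2·1) = 4 − 4 = 0
R3: G + C -> 2 X: (2·2) − (2·1 + 2·1) = 4 − 4 = 0
R4: G + X -> 2 C: (2·2) − (2·1 + 2·1) = 4 − 4 = 0
R5: G + C -> 2 X: (2·2) − (2·1 + 2·1) = 4 − 4 = 0
Every reaction leaves W unchanged, so W is conserved and no simulation is needed: W(T) = W(0) = 2·3 + 2·4 + 2·2 = 18

Value at T = 18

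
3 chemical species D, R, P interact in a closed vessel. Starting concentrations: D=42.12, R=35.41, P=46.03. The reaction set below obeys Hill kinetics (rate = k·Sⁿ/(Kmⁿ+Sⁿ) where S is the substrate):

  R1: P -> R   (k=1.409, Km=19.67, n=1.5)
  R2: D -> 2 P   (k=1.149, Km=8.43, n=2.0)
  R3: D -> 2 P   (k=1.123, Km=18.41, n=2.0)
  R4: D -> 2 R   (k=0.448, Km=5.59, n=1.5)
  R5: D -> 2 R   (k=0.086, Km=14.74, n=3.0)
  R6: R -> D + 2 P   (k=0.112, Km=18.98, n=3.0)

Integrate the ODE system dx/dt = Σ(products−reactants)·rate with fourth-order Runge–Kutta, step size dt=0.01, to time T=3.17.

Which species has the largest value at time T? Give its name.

Dominant species at T: P

RK4 with dt=0.01: 317 steps to T=3.17. Trajectory (selected grid times):
t=0.00: D=42.12 R=35.41 P=46.03
t=0.35: D=41.26 R=36.12 P=47.14
t=0.70: D=40.40 R=36.83 P=48.25
t=1.06: D=39.53 R=37.56 P=49.37
t=1.41: D=38.68 R=38.28 P=50.46
t=1.76: D=37.83 R=39.00 P=51.54
t=2.11: D=36.99 R=39.71 P=52.60
t=2.47: D=36.13 R=40.45 P=53.69
t=2.82: D=35.30 R=41.18 P=54.74
t=3.17: D=34.48 R=41.90 P=55.78
At T=3.17: D=34.48 R=41.90 P=55.78; the largest is P.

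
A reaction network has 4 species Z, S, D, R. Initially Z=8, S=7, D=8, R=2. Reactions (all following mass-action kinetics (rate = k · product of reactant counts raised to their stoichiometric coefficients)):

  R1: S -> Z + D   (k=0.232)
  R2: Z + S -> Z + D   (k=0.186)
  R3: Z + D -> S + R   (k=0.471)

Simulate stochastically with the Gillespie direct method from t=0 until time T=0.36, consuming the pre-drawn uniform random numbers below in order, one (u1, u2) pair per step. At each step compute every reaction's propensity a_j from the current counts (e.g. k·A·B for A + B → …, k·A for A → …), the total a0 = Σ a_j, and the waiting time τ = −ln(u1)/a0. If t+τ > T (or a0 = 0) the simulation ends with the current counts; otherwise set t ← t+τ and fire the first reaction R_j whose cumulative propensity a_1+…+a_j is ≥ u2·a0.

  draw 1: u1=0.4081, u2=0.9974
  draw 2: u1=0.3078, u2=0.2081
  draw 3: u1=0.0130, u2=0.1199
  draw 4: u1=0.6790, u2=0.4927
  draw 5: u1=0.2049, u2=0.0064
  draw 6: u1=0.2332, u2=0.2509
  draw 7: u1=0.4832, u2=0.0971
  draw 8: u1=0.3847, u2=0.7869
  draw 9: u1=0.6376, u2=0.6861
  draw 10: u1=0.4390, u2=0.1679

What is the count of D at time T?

t=0.000: Z=8 S=7 D=8 R=2
Draw 1: a1=1.624, a2=10.416, a3=30.144, a0=42.184; τ=−ln(0.4081)/42.184=0.021 → t=0.021; u2·a0=0.9974·42.184=42.074; a1+a2=12.040 < 42.074 ≤ a1+…+a3=42.184 → R3 fires; Z=7 S=8 D=7 R=3
Draw 2: a1=1.856, a2=10.416, a3=23.079, a0=35.351; τ=−ln(0.3078)/35.351=0.033 → t=0.055; u2·a0=0.2081·35.351=7.357; a1=1.856 < 7.357 ≤ a1+a2=12.272 → R2 fires; Z=7 S=7 D=8 R=3
Draw 3: a1=1.624, a2=9.114, a3=26.376, a0=37.114; τ=−ln(0.0130)/37.114=0.117 → t=0.172; u2·a0=0.1199·37.114=4.450; a1=1.624 < 4.450 ≤ a1+a2=10.738 → R2 fires; Z=7 S=6 D=9 R=3
Draw 4: a1=1.392, a2=7.812, a3=29.673, a0=38.877; τ=−ln(0.6790)/38.877=0.010 → t=0.182; u2·a0=0.4927·38.877=19.155; a1+a2=9.204 < 19.155 ≤ a1+…+a3=38.877 → R3 fires; Z=6 S=7 D=8 R=4
Draw 5: a1=1.624, a2=7.812, a3=22.608, a0=32.044; τ=−ln(0.2049)/32.044=0.049 → t=0.231; u2·a0=0.0064·32.044=0.205 ≤ a1=1.624 → R1 fires; Z=7 S=6 D=9 R=4
Draw 6: a1=1.392, a2=7.812, a3=29.673, a0=38.877; τ=−ln(0.2332)/38.877=0.037 → t=0.268; u2·a0=0.2509·38.877=9.754; a1+a2=9.204 < 9.754 ≤ a1+…+a3=38.877 → R3 fires; Z=6 S=7 D=8 R=5
Draw 7: a1=1.624, a2=7.812, a3=22.608, a0=32.044; τ=−ln(0.4832)/32.044=0.023 → t=0.291; u2·a0=0.0971·32.044=3.111; a1=1.624 < 3.111 ≤ a1+a2=9.436 → R2 fires; Z=6 S=6 D=9 R=5
Draw 8: a1=1.392, a2=6.696, a3=25.434, a0=33.522; τ=−ln(0.3847)/33.522=0.028 → t=0.320; u2·a0=0.7869·33.522=26.378; a1+a2=8.088 < 26.378 ≤ a1+…+a3=33.522 → R3 fires; Z=5 S=7 D=8 R=6
Draw 9: a1=1.624, a2=6.510, a3=18.840, a0=26.974; τ=−ln(0.6376)/26.974=0.017 → t=0.336; u2·a0=0.6861·26.974=18.507; a1+a2=8.134 < 18.507 ≤ a1+…+a3=26.974 → R3 fires; Z=4 S=8 D=7 R=7
Draw 10: a1=1.856, a2=5.952, a3=13.188, a0=20.996; τ=−ln(0.4390)/20.996=0.039 → t=0.376 > T=0.36: stop.
Read off D at T=0.36: 7

D at T = 7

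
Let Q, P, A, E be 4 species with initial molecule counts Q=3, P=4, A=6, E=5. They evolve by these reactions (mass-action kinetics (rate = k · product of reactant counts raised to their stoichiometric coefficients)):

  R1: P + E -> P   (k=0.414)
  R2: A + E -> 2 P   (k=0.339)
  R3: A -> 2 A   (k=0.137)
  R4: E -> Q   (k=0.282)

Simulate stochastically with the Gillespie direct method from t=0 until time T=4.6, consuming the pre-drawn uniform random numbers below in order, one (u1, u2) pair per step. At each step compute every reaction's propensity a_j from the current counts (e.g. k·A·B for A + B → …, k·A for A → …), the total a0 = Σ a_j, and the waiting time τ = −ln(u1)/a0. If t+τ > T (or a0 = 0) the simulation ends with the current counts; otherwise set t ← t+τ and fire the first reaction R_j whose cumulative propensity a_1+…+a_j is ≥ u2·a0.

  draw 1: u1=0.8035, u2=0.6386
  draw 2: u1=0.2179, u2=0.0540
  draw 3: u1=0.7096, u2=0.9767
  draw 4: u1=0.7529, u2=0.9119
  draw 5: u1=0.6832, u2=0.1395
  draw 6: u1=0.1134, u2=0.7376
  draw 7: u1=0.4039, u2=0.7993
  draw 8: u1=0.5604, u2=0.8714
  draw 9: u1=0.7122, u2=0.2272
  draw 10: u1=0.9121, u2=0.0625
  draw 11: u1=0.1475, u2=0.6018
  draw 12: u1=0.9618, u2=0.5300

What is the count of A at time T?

A at T = 10

t=0.000: Q=3 P=4 A=6 E=5
Draw 1: a1=8.280, a2=10.170, a3=0.822, a4=1.410, a0=20.682; τ=−ln(0.8035)/20.682=0.011 → t=0.011; u2·a0=0.6386·20.682=13.208; a1=8.280 < 13.208 ≤ a1+a2=18.450 → R2 fires; Q=3 P=6 A=5 E=4
Draw 2: a1=9.936, a2=6.780, a3=0.685, a4=1.128, a0=18.529; τ=−ln(0.2179)/18.529=0.082 → t=0.093; u2·a0=0.0540·18.529=1.001 ≤ a1=9.936 → R1 fires; Q=3 P=6 A=5 E=3
Draw 3: a1=7.452, a2=5.085, a3=0.685, a4=0.846, a0=14.068; τ=−ln(0.7096)/14.068=0.024 → t=0.117; u2·a0=0.9767·14.068=13.740; a1+…+a3=13.222 < 13.740 ≤ a1+…+a4=14.068 → R4 fires; Q=4 P=6 A=5 E=2
Draw 4: a1=4.968, a2=3.390, a3=0.685, a4=0.564, a0=9.607; τ=−ln(0.7529)/9.607=0.030 → t=0.147; u2·a0=0.9119·9.607=8.761; a1+a2=8.358 < 8.761 ≤ a1+…+a3=9.043 → R3 fires; Q=4 P=6 A=6 E=2
Draw 5: a1=4.968, a2=4.068, a3=0.822, a4=0.564, a0=10.422; τ=−ln(0.6832)/10.422=0.037 → t=0.183; u2·a0=0.1395·10.422=1.454 ≤ a1=4.968 → R1 fires; Q=4 P=6 A=6 E=1
Draw 6: a1=2.484, a2=2.034, a3=0.822, a4=0.282, a0=5.622; τ=−ln(0.1134)/5.622=0.387 → t=0.570; u2·a0=0.7376·5.622=4.147; a1=2.484 < 4.147 ≤ a1+a2=4.518 → R2 fires; Q=4 P=8 A=5 E=0
Draw 7: a1=0.000, a2=0.000, a3=0.685, a4=0.000, a0=0.685; τ=−ln(0.4039)/0.685=1.323 → t=1.894; u2·a0=0.7993·0.685=0.548; a1+a2=0.000 < 0.548 ≤ a1+…+a3=0.685 → R3 fires; Q=4 P=8 A=6 E=0
Draw 8: a1=0.000, a2=0.000, a3=0.822, a4=0.000, a0=0.822; τ=−ln(0.5604)/0.822=0.705 → t=2.598; u2·a0=0.8714·0.822=0.716; a1+a2=0.000 < 0.716 ≤ a1+…+a3=0.822 → R3 fires; Q=4 P=8 A=7 E=0
Draw 9: a1=0.000, a2=0.000, a3=0.959, a4=0.000, a0=0.959; τ=−ln(0.7122)/0.959=0.354 → t=2.952; u2·a0=0.2272·0.959=0.218; a1+a2=0.000 < 0.218 ≤ a1+…+a3=0.959 → R3 fires; Q=4 P=8 A=8 E=0
Draw 10: a1=0.000, a2=0.000, a3=1.096, a4=0.000, a0=1.096; τ=−ln(0.9121)/1.096=0.084 → t=3.036; u2·a0=0.0625·1.096=0.069; a1+a2=0.000 < 0.069 ≤ a1+…+a3=1.096 → R3 fires; Q=4 P=8 A=9 E=0
Draw 11: a1=0.000, a2=0.000, a3=1.233, a4=0.000, a0=1.233; τ=−ln(0.1475)/1.233=1.552 → t=4.589; u2·a0=0.6018·1.233=0.742; a1+a2=0.000 < 0.742 ≤ a1+…+a3=1.233 → R3 fires; Q=4 P=8 A=10 E=0
Draw 12: a1=0.000, a2=0.000, a3=1.370, a4=0.000, a0=1.370; τ=−ln(0.9618)/1.370=0.028 → t=4.617 > T=4.6: stop.
Read off A at T=4.6: 10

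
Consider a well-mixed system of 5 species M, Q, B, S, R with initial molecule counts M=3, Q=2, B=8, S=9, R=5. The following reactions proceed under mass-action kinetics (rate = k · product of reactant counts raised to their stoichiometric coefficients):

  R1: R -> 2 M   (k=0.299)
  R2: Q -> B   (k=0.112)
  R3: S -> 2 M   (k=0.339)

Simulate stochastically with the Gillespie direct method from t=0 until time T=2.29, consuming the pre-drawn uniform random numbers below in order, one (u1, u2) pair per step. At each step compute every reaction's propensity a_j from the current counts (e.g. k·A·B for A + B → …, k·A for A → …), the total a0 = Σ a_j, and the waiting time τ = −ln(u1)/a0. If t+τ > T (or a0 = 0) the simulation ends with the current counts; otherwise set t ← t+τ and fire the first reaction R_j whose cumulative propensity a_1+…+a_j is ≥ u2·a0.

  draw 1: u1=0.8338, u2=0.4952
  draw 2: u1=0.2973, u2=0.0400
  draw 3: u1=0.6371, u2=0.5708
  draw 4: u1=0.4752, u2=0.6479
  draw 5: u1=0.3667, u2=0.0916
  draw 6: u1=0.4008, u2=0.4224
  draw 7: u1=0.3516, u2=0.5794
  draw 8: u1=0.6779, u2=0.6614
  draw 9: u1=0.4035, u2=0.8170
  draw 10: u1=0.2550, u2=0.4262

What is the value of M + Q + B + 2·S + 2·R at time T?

Value at T = 41

Check how each reaction changes W = M + Q + B + 2·S + 2·R (weight of products minus weight of reactants):
R1: R -> 2 M: (1·2) − (2·1) = 2 − 2 = 0
R2: Q -> B: (1·1) − (1·1) = 1 − 1 = 0
R3: S -> 2 M: (1·2) − (2·1) = 2 − 2 = 0
Every reaction leaves W unchanged, so W is conserved and no simulation is needed: W(T) = W(0) = 3 + 2 + 8 + 2·9 + 2·5 = 41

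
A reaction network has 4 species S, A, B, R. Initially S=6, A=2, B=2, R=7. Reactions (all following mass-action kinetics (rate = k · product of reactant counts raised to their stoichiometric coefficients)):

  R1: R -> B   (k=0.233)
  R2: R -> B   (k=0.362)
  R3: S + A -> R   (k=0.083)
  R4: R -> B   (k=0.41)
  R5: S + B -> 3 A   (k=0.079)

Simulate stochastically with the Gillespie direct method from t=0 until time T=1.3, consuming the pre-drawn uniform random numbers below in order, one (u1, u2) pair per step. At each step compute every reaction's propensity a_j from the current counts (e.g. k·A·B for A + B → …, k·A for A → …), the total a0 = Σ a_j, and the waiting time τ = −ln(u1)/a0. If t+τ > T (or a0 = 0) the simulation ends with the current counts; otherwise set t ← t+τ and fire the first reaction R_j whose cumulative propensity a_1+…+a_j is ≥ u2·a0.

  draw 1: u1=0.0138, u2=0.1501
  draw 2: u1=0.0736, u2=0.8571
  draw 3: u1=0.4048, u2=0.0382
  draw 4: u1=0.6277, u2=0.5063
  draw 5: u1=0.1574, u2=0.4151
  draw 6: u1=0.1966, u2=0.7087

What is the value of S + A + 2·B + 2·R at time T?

Value at T = 26

Check how each reaction changes W = S + A + 2·B + 2·R (weight of products minus weight of reactants):
R1: R -> B: (2·1) − (2·1) = 2 − 2 = 0
R2: R -> B: (2·1) − (2·1) = 2 − 2 = 0
R3: S + A -> R: (2·1) − (1·1 + 1·1) = 2 − 2 = 0
R4: R -> B: (2·1) − (2·1) = 2 − 2 = 0
R5: S + B -> 3 A: (1·3) − (1·1 + 2·1) = 3 − 3 = 0
Every reaction leaves W unchanged, so W is conserved and no simulation is needed: W(T) = W(0) = 6 + 2 + 2·2 + 2·7 = 26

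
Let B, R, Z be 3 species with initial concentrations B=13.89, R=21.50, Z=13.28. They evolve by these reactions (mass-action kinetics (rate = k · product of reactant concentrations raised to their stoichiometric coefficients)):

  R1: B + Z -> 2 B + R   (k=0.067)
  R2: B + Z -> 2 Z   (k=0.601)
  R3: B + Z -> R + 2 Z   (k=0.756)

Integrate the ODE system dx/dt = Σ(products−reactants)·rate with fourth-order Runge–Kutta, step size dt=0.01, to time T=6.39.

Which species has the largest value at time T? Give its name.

Dominant species at T: R

RK4 with dt=0.01: 639 steps to T=6.39. Trajectory (selected grid times):
t=0.00: B=13.89 R=21.50 Z=13.28
t=0.71: B=0.00 R=30.36 Z=27.17
t=1.42: B=0.00 R=30.36 Z=27.17
t=2.13: B=0.00 R=30.36 Z=27.17
t=2.84: B=0.00 R=30.36 Z=27.17
t=3.55: B=0.00 R=30.36 Z=27.17
t=4.26: B=0.00 R=30.36 Z=27.17
t=4.97: B=0.00 R=30.36 Z=27.17
t=5.68: B=0.00 R=30.36 Z=27.17
t=6.39: B=0.00 R=30.36 Z=27.17
At T=6.39: B=0.00 R=30.36 Z=27.17; the largest is R.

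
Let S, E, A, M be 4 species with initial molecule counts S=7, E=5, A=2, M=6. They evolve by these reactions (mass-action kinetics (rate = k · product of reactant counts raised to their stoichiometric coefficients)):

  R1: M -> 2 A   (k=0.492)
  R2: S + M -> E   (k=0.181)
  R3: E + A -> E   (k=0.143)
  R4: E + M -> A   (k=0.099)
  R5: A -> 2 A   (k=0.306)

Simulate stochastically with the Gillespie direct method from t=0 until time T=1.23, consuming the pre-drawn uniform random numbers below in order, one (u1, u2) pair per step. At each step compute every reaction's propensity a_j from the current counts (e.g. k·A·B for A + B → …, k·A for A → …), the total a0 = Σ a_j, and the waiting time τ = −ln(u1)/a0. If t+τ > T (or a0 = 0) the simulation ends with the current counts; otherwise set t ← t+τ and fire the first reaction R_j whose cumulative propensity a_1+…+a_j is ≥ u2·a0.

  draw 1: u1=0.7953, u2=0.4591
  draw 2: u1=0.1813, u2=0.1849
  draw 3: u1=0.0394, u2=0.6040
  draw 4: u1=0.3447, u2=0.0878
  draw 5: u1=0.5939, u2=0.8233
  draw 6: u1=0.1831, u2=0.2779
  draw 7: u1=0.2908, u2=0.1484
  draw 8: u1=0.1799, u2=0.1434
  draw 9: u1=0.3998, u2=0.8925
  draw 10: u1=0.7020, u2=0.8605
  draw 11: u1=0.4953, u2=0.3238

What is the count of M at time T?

t=0.000: S=7 E=5 A=2 M=6
Draw 1: a1=2.952, a2=7.602, a3=1.430, a4=2.970, a5=0.612, a0=15.566; τ=−ln(0.7953)/15.566=0.015 → t=0.015; u2·a0=0.4591·15.566=7.146; a1=2.952 < 7.146 ≤ a1+a2=10.554 → R2 fires; S=6 E=6 A=2 M=5
Draw 2: a1=2.460, a2=5.430, a3=1.716, a4=2.970, a5=0.612, a0=13.188; τ=−ln(0.1813)/13.188=0.129 → t=0.144; u2·a0=0.1849·13.188=2.438 ≤ a1=2.460 → R1 fires; S=6 E=6 A=4 M=4
Draw 3: a1=1.968, a2=4.344, a3=3.432, a4=2.376, a5=1.224, a0=13.344; τ=−ln(0.0394)/13.344=0.242 → t=0.387; u2·a0=0.6040·13.344=8.060; a1+a2=6.312 < 8.060 ≤ a1+…+a3=9.744 → R3 fires; S=6 E=6 A=3 M=4
Draw 4: a1=1.968, a2=4.344, a3=2.574, a4=2.376, a5=0.918, a0=12.180; τ=−ln(0.3447)/12.180=0.087 → t=0.474; u2·a0=0.0878·12.180=1.069 ≤ a1=1.968 → R1 fires; S=6 E=6 A=5 M=3
Draw 5: a1=1.476, a2=3.258, a3=4.290, a4=1.782, a5=1.530, a0=12.336; τ=−ln(0.5939)/12.336=0.042 → t=0.516; u2·a0=0.8233·12.336=10.156; a1+…+a3=9.024 < 10.156 ≤ a1+…+a4=10.806 → R4 fires; S=6 E=5 A=6 M=2
Draw 6: a1=0.984, a2=2.172, a3=4.290, a4=0.990, a5=1.836, a0=10.272; τ=−ln(0.1831)/10.272=0.165 → t=0.682; u2·a0=0.2779·10.272=2.855; a1=0.984 < 2.855 ≤ a1+a2=3.156 → R2 fires; S=5 E=6 A=6 M=1
Draw 7: a1=0.492, a2=0.905, a3=5.148, a4=0.594, a5=1.836, a0=8.975; τ=−ln(0.2908)/8.975=0.138 → t=0.819; u2·a0=0.1484·8.975=1.332; a1=0.492 < 1.332 ≤ a1+a2=1.397 → R2 fires; S=4 E=7 A=6 M=0
Draw 8: a1=0.000, a2=0.000, a3=6.006, a4=0.000, a5=1.836, a0=7.842; τ=−ln(0.1799)/7.842=0.219 → t=1.038; u2·a0=0.1434·7.842=1.125; a1+a2=0.000 < 1.125 ≤ a1+…+a3=6.006 → R3 fires; S=4 E=7 A=5 M=0
Draw 9: a1=0.000, a2=0.000, a3=5.005, a4=0.000, a5=1.530, a0=6.535; τ=−ln(0.3998)/6.535=0.140 → t=1.178; u2·a0=0.8925·6.535=5.832; a1+…+a4=5.005 < 5.832 ≤ a1+…+a5=6.535 → R5 fires; S=4 E=7 A=6 M=0
Draw 10: a1=0.000, a2=0.000, a3=6.006, a4=0.000, a5=1.836, a0=7.842; τ=−ln(0.7020)/7.842=0.045 → t=1.223; u2·a0=0.8605·7.842=6.748; a1+…+a4=6.006 < 6.748 ≤ a1+…+a5=7.842 → R5 fires; S=4 E=7 A=7 M=0
Draw 11: a1=0.000, a2=0.000, a3=7.007, a4=0.000, a5=2.142, a0=9.149; τ=−ln(0.4953)/9.149=0.077 → t=1.300 > T=1.23: stop.
Read off M at T=1.23: 0

M at T = 0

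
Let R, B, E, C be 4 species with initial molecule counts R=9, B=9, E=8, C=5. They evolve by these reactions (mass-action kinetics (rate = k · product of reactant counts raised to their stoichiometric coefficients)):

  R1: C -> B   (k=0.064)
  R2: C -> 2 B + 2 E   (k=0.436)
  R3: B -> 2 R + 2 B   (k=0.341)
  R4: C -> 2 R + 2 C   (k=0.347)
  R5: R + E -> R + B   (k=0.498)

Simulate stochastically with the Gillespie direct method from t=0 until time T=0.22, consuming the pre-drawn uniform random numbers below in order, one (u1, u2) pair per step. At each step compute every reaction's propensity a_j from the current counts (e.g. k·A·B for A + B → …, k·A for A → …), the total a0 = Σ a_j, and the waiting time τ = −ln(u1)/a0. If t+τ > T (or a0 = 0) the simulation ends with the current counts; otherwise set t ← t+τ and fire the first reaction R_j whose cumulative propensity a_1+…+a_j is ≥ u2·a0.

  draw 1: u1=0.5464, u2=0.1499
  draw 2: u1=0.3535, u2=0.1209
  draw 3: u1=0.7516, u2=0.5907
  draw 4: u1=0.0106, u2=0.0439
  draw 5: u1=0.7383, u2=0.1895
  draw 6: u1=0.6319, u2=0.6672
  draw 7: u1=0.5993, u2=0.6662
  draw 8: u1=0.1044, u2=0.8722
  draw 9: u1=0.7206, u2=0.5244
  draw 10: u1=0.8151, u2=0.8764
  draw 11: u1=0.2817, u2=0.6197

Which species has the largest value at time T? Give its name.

Dominant species at T: B

t=0.000: R=9 B=9 E=8 C=5
Draw 1: a1=0.320, a2=2.180, a3=3.069, a4=1.735, a5=35.856, a0=43.160; τ=−ln(0.5464)/43.160=0.014 → t=0.014; u2·a0=0.1499·43.160=6.470; a1+…+a3=5.569 < 6.470 ≤ a1+…+a4=7.304 → R4 fires; R=11 B=9 E=8 C=6
Draw 2: a1=0.384, a2=2.616, a3=3.069, a4=2.082, a5=43.824, a0=51.975; τ=−ln(0.3535)/51.975=0.020 → t=0.034; u2·a0=0.1209·51.975=6.284; a1+…+a3=6.069 < 6.284 ≤ a1+…+a4=8.151 → R4 fires; R=13 B=9 E=8 C=7
Draw 3: a1=0.448, a2=3.052, a3=3.069, a4=2.429, a5=51.792, a0=60.790; τ=−ln(0.7516)/60.790=0.005 → t=0.039; u2·a0=0.5907·60.790=35.909; a1+…+a4=8.998 < 35.909 ≤ a1+…+a5=60.790 → R5 fires; R=13 B=10 E=7 C=7
Draw 4: a1=0.448, a2=3.052, a3=3.410, a4=2.429, a5=45.318, a0=54.657; τ=−ln(0.0106)/54.657=0.083 → t=0.122; u2·a0=0.0439·54.657=2.399; a1=0.448 < 2.399 ≤ a1+a2=3.500 → R2 fires; R=13 B=12 E=9 C=6
Draw 5: a1=0.384, a2=2.616, a3=4.092, a4=2.082, a5=58.266, a0=67.440; τ=−ln(0.7383)/67.440=0.004 → t=0.126; u2·a0=0.1895·67.440=12.780; a1+…+a4=9.174 < 12.780 ≤ a1+…+a5=67.440 → R5 fires; R=13 B=13 E=8 C=6
Draw 6: a1=0.384, a2=2.616, a3=4.433, a4=2.082, a5=51.792, a0=61.307; τ=−ln(0.6319)/61.307=0.007 → t=0.134; u2·a0=0.6672·61.307=40.904; a1+…+a4=9.515 < 40.904 ≤ a1+…+a5=61.307 → R5 fires; R=13 B=14 E=7 C=6
Draw 7: a1=0.384, a2=2.616, a3=4.774, a4=2.082, a5=45.318, a0=55.174; τ=−ln(0.5993)/55.174=0.009 → t=0.143; u2·a0=0.6662·55.174=36.757; a1+…+a4=9.856 < 36.757 ≤ a1+…+a5=55.174 → R5 fires; R=13 B=15 E=6 C=6
Draw 8: a1=0.384, a2=2.616, a3=5.115, a4=2.082, a5=38.844, a0=49.041; τ=−ln(0.1044)/49.041=0.046 → t=0.189; u2·a0=0.8722·49.041=42.774; a1+…+a4=10.197 < 42.774 ≤ a1+…+a5=49.041 → R5 fires; R=13 B=16 E=5 C=6
Draw 9: a1=0.384, a2=2.616, a3=5.456, a4=2.082, a5=32.370, a0=42.908; τ=−ln(0.7206)/42.908=0.008 → t=0.197; u2·a0=0.5244·42.908=22.501; a1+…+a4=10.538 < 22.501 ≤ a1+…+a5=42.908 → R5 fires; R=13 B=17 E=4 C=6
Draw 10: a1=0.384, a2=2.616, a3=5.797, a4=2.082, a5=25.896, a0=36.775; τ=−ln(0.8151)/36.775=0.006 → t=0.202; u2·a0=0.8764·36.775=32.230; a1+…+a4=10.879 < 32.230 ≤ a1+…+a5=36.775 → R5 fires; R=13 B=18 E=3 C=6
Draw 11: a1=0.384, a2=2.616, a3=6.138, a4=2.082, a5=19.422, a0=30.642; τ=−ln(0.2817)/30.642=0.041 → t=0.244 > T=0.22: stop.
At T=0.22: R=13 B=18 E=3 C=6; the largest is B.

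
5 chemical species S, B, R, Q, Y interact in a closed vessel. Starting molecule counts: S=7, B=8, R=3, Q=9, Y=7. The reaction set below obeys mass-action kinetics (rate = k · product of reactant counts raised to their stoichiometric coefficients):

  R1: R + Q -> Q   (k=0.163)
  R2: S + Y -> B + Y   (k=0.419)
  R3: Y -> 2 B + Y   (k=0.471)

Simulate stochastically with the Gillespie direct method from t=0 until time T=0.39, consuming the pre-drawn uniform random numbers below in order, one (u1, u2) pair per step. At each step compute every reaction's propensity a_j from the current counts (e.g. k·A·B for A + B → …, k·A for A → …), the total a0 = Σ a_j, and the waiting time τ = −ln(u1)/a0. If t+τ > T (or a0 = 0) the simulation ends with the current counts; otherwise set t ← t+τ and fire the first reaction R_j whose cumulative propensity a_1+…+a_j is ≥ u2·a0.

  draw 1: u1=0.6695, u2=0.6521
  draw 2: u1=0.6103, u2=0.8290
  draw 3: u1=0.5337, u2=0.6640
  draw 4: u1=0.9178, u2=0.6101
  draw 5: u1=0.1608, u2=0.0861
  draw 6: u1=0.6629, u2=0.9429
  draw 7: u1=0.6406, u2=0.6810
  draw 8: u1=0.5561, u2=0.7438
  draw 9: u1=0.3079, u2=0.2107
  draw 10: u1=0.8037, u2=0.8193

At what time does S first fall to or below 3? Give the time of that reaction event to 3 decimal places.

Threshold first reached at t = 0.066

t=0.000: S=7 B=8 R=3 Q=9 Y=7
Draw 1: a1=4.401, a2=20.531, a3=3.297, a0=28.229; τ=−ln(0.6695)/28.229=0.014 → t=0.014; u2·a0=0.6521·28.229=18.408; a1=4.401 < 18.408 ≤ a1+a2=24.932 → R2 fires; S=6 B=9 R=3 Q=9 Y=7
Draw 2: a1=4.401, a2=17.598, a3=3.297, a0=25.296; τ=−ln(0.6103)/25.296=0.020 → t=0.034; u2·a0=0.8290·25.296=20.970; a1=4.401 < 20.970 ≤ a1+a2=21.999 → R2 fires; S=5 B=10 R=3 Q=9 Y=7
Draw 3: a1=4.401, a2=14.665, a3=3.297, a0=22.363; τ=−ln(0.5337)/22.363=0.028 → t=0.062; u2·a0=0.6640·22.363=14.849; a1=4.401 < 14.849 ≤ a1+a2=19.066 → R2 fires; S=4 B=11 R=3 Q=9 Y=7
Draw 4: a1=4.401, a2=11.732, a3=3.297, a0=19.430; τ=−ln(0.9178)/19.430=0.004 → t=0.066; u2·a0=0.6101·19.430=11.854; a1=4.401 < 11.854 ≤ a1+a2=16.133 → R2 fires; S=3 B=12 R=3 Q=9 Y=7
Draw 5: a1=4.401, a2=8.799, a3=3.297, a0=16.497; τ=−ln(0.1608)/16.497=0.111 → t=0.177; u2·a0=0.0861·16.497=1.420 ≤ a1=4.401 → R1 fires; S=3 B=12 R=2 Q=9 Y=7
Draw 6: a1=2.934, a2=8.799, a3=3.297, a0=15.030; τ=−ln(0.6629)/15.030=0.027 → t=0.204; u2·a0=0.9429·15.030=14.172; a1+a2=11.733 < 14.172 ≤ a1+…+a3=15.030 → R3 fires; S=3 B=14 R=2 Q=9 Y=7
Draw 7: a1=2.934, a2=8.799, a3=3.297, a0=15.030; τ=−ln(0.6406)/15.030=0.030 → t=0.234; u2·a0=0.6810·15.030=10.235; a1=2.934 < 10.235 ≤ a1+a2=11.733 → R2 fires; S=2 B=15 R=2 Q=9 Y=7
Draw 8: a1=2.934, a2=5.866, a3=3.297, a0=12.097; τ=−ln(0.5561)/12.097=0.049 → t=0.283; u2·a0=0.7438·12.097=8.998; a1+a2=8.800 < 8.998 ≤ a1+…+a3=12.097 → R3 fires; S=2 B=17 R=2 Q=9 Y=7
Draw 9: a1=2.934, a2=5.866, a3=3.297, a0=12.097; τ=−ln(0.3079)/12.097=0.097 → t=0.380; u2·a0=0.2107·12.097=2.549 ≤ a1=2.934 → R1 fires; S=2 B=17 R=1 Q=9 Y=7
Draw 10: a1=1.467, a2=5.866, a3=3.297, a0=10.630; τ=−ln(0.8037)/10.630=0.021 → t=0.400 > T=0.39: stop.
S first becomes ≤ 3 when it reaches 3 at the event at t=0.066.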